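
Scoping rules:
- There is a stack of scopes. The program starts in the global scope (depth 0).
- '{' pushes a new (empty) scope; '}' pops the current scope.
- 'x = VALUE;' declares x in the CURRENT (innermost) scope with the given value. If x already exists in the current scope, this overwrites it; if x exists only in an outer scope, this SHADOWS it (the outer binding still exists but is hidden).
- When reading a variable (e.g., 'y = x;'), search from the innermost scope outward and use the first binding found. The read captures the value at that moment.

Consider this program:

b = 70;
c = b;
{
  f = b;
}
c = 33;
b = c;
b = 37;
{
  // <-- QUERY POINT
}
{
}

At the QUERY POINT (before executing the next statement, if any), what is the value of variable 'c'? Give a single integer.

Step 1: declare b=70 at depth 0
Step 2: declare c=(read b)=70 at depth 0
Step 3: enter scope (depth=1)
Step 4: declare f=(read b)=70 at depth 1
Step 5: exit scope (depth=0)
Step 6: declare c=33 at depth 0
Step 7: declare b=(read c)=33 at depth 0
Step 8: declare b=37 at depth 0
Step 9: enter scope (depth=1)
Visible at query point: b=37 c=33

Answer: 33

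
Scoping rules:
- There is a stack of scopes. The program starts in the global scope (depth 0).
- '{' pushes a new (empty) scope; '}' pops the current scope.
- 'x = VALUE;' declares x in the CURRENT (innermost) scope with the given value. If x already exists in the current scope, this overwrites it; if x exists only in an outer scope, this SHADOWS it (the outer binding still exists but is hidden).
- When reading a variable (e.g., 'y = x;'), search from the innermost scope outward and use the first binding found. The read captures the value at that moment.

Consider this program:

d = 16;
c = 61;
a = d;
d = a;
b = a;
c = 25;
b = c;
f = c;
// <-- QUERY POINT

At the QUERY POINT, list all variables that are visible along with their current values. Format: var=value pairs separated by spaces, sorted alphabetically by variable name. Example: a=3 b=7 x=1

Step 1: declare d=16 at depth 0
Step 2: declare c=61 at depth 0
Step 3: declare a=(read d)=16 at depth 0
Step 4: declare d=(read a)=16 at depth 0
Step 5: declare b=(read a)=16 at depth 0
Step 6: declare c=25 at depth 0
Step 7: declare b=(read c)=25 at depth 0
Step 8: declare f=(read c)=25 at depth 0
Visible at query point: a=16 b=25 c=25 d=16 f=25

Answer: a=16 b=25 c=25 d=16 f=25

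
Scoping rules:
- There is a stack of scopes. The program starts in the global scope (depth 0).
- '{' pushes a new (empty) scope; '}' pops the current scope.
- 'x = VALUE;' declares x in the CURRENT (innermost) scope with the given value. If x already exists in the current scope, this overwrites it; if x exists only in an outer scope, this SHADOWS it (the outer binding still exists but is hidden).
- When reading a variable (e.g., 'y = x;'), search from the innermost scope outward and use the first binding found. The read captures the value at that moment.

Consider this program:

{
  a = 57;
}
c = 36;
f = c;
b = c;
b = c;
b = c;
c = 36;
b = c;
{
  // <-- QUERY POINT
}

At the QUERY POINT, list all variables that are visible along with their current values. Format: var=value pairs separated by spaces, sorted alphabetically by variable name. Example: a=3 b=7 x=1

Step 1: enter scope (depth=1)
Step 2: declare a=57 at depth 1
Step 3: exit scope (depth=0)
Step 4: declare c=36 at depth 0
Step 5: declare f=(read c)=36 at depth 0
Step 6: declare b=(read c)=36 at depth 0
Step 7: declare b=(read c)=36 at depth 0
Step 8: declare b=(read c)=36 at depth 0
Step 9: declare c=36 at depth 0
Step 10: declare b=(read c)=36 at depth 0
Step 11: enter scope (depth=1)
Visible at query point: b=36 c=36 f=36

Answer: b=36 c=36 f=36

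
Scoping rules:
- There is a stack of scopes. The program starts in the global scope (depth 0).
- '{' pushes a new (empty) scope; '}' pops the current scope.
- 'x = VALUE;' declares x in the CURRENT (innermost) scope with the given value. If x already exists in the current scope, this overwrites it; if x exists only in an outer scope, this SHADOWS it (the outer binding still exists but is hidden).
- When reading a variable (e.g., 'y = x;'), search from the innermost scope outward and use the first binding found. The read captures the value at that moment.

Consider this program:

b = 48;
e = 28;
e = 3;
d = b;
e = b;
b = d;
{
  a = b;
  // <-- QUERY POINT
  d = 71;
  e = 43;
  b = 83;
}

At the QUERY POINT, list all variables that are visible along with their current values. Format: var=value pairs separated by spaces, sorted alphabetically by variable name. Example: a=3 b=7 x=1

Step 1: declare b=48 at depth 0
Step 2: declare e=28 at depth 0
Step 3: declare e=3 at depth 0
Step 4: declare d=(read b)=48 at depth 0
Step 5: declare e=(read b)=48 at depth 0
Step 6: declare b=(read d)=48 at depth 0
Step 7: enter scope (depth=1)
Step 8: declare a=(read b)=48 at depth 1
Visible at query point: a=48 b=48 d=48 e=48

Answer: a=48 b=48 d=48 e=48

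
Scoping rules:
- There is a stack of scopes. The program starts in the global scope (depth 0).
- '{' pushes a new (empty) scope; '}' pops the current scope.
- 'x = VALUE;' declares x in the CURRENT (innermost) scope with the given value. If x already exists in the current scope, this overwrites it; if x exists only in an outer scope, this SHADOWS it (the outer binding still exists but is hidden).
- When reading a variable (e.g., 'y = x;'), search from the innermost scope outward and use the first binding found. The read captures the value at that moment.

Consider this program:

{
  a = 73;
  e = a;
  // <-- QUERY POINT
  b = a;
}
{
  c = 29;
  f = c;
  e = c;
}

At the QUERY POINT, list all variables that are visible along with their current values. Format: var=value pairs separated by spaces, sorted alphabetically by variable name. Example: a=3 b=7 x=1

Step 1: enter scope (depth=1)
Step 2: declare a=73 at depth 1
Step 3: declare e=(read a)=73 at depth 1
Visible at query point: a=73 e=73

Answer: a=73 e=73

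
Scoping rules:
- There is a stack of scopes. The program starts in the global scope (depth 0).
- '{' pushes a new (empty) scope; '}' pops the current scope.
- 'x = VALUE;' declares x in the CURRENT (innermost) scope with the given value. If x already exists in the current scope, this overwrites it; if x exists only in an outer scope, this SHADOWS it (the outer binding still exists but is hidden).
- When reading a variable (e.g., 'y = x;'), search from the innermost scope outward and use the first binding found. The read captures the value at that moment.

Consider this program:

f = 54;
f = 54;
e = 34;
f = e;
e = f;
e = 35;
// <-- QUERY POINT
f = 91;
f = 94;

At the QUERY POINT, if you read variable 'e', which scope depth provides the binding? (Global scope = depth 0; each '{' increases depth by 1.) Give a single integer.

Step 1: declare f=54 at depth 0
Step 2: declare f=54 at depth 0
Step 3: declare e=34 at depth 0
Step 4: declare f=(read e)=34 at depth 0
Step 5: declare e=(read f)=34 at depth 0
Step 6: declare e=35 at depth 0
Visible at query point: e=35 f=34

Answer: 0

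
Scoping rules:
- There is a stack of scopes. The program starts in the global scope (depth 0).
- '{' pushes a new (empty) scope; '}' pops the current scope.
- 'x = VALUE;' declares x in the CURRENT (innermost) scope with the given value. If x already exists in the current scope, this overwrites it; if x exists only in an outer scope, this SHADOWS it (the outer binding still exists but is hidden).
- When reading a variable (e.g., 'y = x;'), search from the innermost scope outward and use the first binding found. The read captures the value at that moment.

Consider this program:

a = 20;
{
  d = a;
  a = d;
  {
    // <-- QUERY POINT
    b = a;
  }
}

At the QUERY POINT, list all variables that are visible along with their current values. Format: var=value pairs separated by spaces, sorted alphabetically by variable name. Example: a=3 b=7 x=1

Answer: a=20 d=20

Derivation:
Step 1: declare a=20 at depth 0
Step 2: enter scope (depth=1)
Step 3: declare d=(read a)=20 at depth 1
Step 4: declare a=(read d)=20 at depth 1
Step 5: enter scope (depth=2)
Visible at query point: a=20 d=20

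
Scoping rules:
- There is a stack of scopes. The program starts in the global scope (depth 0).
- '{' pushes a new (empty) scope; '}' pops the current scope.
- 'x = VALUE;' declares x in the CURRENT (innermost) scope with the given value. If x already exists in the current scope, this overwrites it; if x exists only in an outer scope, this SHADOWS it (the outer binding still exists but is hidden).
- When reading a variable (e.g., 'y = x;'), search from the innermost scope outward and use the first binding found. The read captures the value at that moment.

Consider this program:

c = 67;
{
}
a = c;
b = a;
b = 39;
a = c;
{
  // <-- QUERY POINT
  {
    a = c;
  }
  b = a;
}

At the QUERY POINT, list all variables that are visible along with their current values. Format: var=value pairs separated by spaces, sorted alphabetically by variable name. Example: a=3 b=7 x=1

Answer: a=67 b=39 c=67

Derivation:
Step 1: declare c=67 at depth 0
Step 2: enter scope (depth=1)
Step 3: exit scope (depth=0)
Step 4: declare a=(read c)=67 at depth 0
Step 5: declare b=(read a)=67 at depth 0
Step 6: declare b=39 at depth 0
Step 7: declare a=(read c)=67 at depth 0
Step 8: enter scope (depth=1)
Visible at query point: a=67 b=39 c=67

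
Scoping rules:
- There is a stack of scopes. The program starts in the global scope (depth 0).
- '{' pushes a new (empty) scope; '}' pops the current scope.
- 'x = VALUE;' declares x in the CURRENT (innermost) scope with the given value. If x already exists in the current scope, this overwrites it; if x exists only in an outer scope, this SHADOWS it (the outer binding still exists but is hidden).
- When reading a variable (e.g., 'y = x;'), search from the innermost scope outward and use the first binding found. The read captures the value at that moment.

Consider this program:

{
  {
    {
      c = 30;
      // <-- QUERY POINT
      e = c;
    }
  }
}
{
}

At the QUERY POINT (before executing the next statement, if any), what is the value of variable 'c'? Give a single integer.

Step 1: enter scope (depth=1)
Step 2: enter scope (depth=2)
Step 3: enter scope (depth=3)
Step 4: declare c=30 at depth 3
Visible at query point: c=30

Answer: 30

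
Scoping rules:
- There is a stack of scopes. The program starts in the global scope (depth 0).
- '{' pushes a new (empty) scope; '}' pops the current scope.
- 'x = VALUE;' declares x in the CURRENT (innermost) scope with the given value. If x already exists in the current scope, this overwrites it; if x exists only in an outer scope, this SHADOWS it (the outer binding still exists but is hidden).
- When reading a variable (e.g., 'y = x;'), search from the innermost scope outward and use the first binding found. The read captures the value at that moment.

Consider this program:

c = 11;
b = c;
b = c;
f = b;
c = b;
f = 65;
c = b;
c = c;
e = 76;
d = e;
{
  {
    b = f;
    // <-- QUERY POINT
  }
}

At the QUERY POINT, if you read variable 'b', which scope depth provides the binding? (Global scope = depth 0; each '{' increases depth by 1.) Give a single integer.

Step 1: declare c=11 at depth 0
Step 2: declare b=(read c)=11 at depth 0
Step 3: declare b=(read c)=11 at depth 0
Step 4: declare f=(read b)=11 at depth 0
Step 5: declare c=(read b)=11 at depth 0
Step 6: declare f=65 at depth 0
Step 7: declare c=(read b)=11 at depth 0
Step 8: declare c=(read c)=11 at depth 0
Step 9: declare e=76 at depth 0
Step 10: declare d=(read e)=76 at depth 0
Step 11: enter scope (depth=1)
Step 12: enter scope (depth=2)
Step 13: declare b=(read f)=65 at depth 2
Visible at query point: b=65 c=11 d=76 e=76 f=65

Answer: 2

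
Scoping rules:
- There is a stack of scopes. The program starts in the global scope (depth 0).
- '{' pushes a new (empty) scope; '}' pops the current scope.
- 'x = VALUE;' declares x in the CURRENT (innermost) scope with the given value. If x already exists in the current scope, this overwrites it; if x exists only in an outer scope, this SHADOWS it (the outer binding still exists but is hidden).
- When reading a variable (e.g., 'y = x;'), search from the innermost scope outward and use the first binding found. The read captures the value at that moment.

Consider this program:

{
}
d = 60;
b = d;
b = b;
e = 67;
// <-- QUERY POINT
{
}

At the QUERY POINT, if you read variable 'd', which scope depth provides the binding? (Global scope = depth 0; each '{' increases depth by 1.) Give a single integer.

Answer: 0

Derivation:
Step 1: enter scope (depth=1)
Step 2: exit scope (depth=0)
Step 3: declare d=60 at depth 0
Step 4: declare b=(read d)=60 at depth 0
Step 5: declare b=(read b)=60 at depth 0
Step 6: declare e=67 at depth 0
Visible at query point: b=60 d=60 e=67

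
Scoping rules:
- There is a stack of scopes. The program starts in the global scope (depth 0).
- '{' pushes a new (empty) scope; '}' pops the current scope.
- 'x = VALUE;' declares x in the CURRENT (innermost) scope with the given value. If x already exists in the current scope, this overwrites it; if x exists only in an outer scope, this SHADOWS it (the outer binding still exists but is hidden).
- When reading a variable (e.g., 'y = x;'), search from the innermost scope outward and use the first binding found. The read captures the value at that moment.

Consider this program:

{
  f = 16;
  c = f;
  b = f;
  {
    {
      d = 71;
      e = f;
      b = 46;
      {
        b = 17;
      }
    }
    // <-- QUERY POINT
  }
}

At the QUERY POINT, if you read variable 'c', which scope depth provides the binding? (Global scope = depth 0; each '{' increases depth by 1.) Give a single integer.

Answer: 1

Derivation:
Step 1: enter scope (depth=1)
Step 2: declare f=16 at depth 1
Step 3: declare c=(read f)=16 at depth 1
Step 4: declare b=(read f)=16 at depth 1
Step 5: enter scope (depth=2)
Step 6: enter scope (depth=3)
Step 7: declare d=71 at depth 3
Step 8: declare e=(read f)=16 at depth 3
Step 9: declare b=46 at depth 3
Step 10: enter scope (depth=4)
Step 11: declare b=17 at depth 4
Step 12: exit scope (depth=3)
Step 13: exit scope (depth=2)
Visible at query point: b=16 c=16 f=16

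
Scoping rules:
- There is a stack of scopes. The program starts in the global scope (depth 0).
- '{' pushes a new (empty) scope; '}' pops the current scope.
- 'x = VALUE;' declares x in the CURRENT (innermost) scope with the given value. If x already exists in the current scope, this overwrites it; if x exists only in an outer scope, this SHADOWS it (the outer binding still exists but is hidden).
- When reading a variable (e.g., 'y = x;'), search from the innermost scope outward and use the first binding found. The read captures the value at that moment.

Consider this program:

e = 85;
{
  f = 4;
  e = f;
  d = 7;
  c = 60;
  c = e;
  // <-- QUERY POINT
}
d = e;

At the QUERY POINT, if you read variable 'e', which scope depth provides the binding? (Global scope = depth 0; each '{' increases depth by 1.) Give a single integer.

Step 1: declare e=85 at depth 0
Step 2: enter scope (depth=1)
Step 3: declare f=4 at depth 1
Step 4: declare e=(read f)=4 at depth 1
Step 5: declare d=7 at depth 1
Step 6: declare c=60 at depth 1
Step 7: declare c=(read e)=4 at depth 1
Visible at query point: c=4 d=7 e=4 f=4

Answer: 1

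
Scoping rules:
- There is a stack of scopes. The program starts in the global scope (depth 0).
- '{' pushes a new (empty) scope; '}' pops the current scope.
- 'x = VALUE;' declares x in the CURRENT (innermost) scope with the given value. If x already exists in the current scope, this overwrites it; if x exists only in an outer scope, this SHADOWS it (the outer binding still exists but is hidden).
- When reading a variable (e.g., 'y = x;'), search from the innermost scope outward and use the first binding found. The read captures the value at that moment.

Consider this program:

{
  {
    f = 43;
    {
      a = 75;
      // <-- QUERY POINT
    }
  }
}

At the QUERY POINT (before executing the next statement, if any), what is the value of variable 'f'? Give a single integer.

Step 1: enter scope (depth=1)
Step 2: enter scope (depth=2)
Step 3: declare f=43 at depth 2
Step 4: enter scope (depth=3)
Step 5: declare a=75 at depth 3
Visible at query point: a=75 f=43

Answer: 43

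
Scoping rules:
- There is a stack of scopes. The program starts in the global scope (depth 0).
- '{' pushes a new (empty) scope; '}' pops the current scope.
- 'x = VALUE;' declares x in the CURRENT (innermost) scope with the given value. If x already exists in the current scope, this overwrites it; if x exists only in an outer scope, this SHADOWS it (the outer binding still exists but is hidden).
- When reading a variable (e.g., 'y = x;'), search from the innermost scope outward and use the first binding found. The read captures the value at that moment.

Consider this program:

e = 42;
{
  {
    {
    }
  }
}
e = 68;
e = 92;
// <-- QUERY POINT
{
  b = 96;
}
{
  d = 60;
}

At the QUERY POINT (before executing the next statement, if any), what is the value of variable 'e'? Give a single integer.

Answer: 92

Derivation:
Step 1: declare e=42 at depth 0
Step 2: enter scope (depth=1)
Step 3: enter scope (depth=2)
Step 4: enter scope (depth=3)
Step 5: exit scope (depth=2)
Step 6: exit scope (depth=1)
Step 7: exit scope (depth=0)
Step 8: declare e=68 at depth 0
Step 9: declare e=92 at depth 0
Visible at query point: e=92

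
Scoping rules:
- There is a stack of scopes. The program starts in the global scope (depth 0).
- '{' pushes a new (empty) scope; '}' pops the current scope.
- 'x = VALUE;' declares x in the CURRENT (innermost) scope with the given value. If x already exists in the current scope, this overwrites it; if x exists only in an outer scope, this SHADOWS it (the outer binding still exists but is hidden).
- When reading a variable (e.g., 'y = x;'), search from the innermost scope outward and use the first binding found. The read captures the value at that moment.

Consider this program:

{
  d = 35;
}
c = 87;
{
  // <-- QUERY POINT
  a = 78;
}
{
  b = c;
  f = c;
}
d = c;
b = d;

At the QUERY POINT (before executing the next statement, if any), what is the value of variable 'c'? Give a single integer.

Step 1: enter scope (depth=1)
Step 2: declare d=35 at depth 1
Step 3: exit scope (depth=0)
Step 4: declare c=87 at depth 0
Step 5: enter scope (depth=1)
Visible at query point: c=87

Answer: 87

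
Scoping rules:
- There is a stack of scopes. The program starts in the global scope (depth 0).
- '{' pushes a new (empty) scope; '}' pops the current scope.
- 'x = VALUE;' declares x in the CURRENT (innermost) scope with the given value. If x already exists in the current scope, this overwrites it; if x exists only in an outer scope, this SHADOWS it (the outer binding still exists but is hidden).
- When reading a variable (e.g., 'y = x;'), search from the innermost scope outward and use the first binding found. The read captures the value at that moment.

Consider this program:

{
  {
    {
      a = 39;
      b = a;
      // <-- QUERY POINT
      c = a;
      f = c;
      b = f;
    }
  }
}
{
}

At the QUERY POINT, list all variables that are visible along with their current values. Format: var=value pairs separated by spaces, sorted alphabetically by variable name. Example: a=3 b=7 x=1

Step 1: enter scope (depth=1)
Step 2: enter scope (depth=2)
Step 3: enter scope (depth=3)
Step 4: declare a=39 at depth 3
Step 5: declare b=(read a)=39 at depth 3
Visible at query point: a=39 b=39

Answer: a=39 b=39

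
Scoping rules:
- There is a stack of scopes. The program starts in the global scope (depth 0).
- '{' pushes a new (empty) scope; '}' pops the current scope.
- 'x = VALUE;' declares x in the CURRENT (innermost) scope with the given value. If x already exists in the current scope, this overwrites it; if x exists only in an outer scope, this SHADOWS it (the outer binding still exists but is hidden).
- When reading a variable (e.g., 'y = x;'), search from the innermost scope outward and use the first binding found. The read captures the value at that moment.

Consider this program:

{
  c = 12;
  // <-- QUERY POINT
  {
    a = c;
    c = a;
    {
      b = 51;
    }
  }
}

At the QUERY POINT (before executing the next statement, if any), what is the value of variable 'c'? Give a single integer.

Step 1: enter scope (depth=1)
Step 2: declare c=12 at depth 1
Visible at query point: c=12

Answer: 12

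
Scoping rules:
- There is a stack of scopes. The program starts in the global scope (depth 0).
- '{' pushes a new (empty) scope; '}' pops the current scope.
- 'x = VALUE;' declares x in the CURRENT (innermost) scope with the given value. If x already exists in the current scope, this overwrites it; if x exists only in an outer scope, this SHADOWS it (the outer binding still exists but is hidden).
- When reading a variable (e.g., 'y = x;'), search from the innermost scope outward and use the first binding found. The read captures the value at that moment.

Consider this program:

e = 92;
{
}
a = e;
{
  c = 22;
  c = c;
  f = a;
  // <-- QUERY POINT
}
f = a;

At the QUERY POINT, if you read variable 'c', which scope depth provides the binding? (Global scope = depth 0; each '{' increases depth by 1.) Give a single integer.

Answer: 1

Derivation:
Step 1: declare e=92 at depth 0
Step 2: enter scope (depth=1)
Step 3: exit scope (depth=0)
Step 4: declare a=(read e)=92 at depth 0
Step 5: enter scope (depth=1)
Step 6: declare c=22 at depth 1
Step 7: declare c=(read c)=22 at depth 1
Step 8: declare f=(read a)=92 at depth 1
Visible at query point: a=92 c=22 e=92 f=92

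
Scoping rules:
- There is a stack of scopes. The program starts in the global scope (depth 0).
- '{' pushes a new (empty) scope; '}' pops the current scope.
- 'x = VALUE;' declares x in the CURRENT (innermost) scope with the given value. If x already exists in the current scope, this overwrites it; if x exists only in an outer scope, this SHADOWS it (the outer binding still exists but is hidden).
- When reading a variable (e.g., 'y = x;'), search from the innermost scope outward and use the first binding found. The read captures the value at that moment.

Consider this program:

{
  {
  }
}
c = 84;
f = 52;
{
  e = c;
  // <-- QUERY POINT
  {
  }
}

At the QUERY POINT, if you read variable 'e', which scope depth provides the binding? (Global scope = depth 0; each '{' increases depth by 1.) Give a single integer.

Answer: 1

Derivation:
Step 1: enter scope (depth=1)
Step 2: enter scope (depth=2)
Step 3: exit scope (depth=1)
Step 4: exit scope (depth=0)
Step 5: declare c=84 at depth 0
Step 6: declare f=52 at depth 0
Step 7: enter scope (depth=1)
Step 8: declare e=(read c)=84 at depth 1
Visible at query point: c=84 e=84 f=52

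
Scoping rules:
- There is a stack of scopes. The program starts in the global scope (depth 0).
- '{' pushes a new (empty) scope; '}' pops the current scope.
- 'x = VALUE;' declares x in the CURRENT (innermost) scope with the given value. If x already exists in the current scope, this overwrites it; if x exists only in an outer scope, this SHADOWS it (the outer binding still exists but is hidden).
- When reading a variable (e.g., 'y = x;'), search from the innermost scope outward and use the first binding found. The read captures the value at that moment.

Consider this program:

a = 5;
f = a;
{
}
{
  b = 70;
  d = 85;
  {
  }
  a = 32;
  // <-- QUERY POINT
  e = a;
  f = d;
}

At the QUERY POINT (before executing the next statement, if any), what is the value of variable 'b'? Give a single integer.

Answer: 70

Derivation:
Step 1: declare a=5 at depth 0
Step 2: declare f=(read a)=5 at depth 0
Step 3: enter scope (depth=1)
Step 4: exit scope (depth=0)
Step 5: enter scope (depth=1)
Step 6: declare b=70 at depth 1
Step 7: declare d=85 at depth 1
Step 8: enter scope (depth=2)
Step 9: exit scope (depth=1)
Step 10: declare a=32 at depth 1
Visible at query point: a=32 b=70 d=85 f=5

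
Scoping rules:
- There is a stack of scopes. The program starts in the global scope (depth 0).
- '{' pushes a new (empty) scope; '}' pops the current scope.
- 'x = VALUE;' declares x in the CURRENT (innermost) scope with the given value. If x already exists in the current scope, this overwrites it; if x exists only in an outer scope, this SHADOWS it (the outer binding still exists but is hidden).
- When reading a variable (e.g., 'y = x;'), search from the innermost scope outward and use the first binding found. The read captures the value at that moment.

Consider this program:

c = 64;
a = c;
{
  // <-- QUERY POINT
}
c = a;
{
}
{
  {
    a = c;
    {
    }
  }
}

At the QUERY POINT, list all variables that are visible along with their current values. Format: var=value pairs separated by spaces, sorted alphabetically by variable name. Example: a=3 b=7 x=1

Step 1: declare c=64 at depth 0
Step 2: declare a=(read c)=64 at depth 0
Step 3: enter scope (depth=1)
Visible at query point: a=64 c=64

Answer: a=64 c=64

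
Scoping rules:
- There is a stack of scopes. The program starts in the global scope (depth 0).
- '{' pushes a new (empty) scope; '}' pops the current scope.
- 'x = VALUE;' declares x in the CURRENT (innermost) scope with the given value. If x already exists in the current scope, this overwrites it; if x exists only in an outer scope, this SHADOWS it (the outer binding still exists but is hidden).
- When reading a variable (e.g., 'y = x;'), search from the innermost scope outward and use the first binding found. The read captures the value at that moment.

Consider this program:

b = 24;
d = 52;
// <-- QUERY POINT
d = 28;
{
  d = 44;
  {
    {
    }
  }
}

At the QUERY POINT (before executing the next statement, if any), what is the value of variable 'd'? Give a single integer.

Step 1: declare b=24 at depth 0
Step 2: declare d=52 at depth 0
Visible at query point: b=24 d=52

Answer: 52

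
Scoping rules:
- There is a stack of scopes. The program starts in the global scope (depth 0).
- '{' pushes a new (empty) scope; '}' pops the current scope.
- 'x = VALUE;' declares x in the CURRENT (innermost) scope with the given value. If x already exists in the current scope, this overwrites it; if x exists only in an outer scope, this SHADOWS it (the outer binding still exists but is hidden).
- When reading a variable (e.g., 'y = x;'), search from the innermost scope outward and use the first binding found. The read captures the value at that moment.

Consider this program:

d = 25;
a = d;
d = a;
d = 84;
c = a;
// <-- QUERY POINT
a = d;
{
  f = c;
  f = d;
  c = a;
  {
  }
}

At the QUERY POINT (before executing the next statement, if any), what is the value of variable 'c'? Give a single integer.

Step 1: declare d=25 at depth 0
Step 2: declare a=(read d)=25 at depth 0
Step 3: declare d=(read a)=25 at depth 0
Step 4: declare d=84 at depth 0
Step 5: declare c=(read a)=25 at depth 0
Visible at query point: a=25 c=25 d=84

Answer: 25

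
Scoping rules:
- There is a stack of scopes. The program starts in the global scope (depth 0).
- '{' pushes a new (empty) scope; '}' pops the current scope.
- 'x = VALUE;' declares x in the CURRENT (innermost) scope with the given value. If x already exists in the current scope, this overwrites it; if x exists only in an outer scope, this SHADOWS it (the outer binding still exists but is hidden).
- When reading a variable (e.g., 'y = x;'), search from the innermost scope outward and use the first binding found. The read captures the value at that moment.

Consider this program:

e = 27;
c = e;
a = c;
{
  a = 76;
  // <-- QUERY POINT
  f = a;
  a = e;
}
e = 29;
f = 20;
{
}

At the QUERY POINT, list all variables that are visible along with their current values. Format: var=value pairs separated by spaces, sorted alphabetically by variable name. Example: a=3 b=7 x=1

Answer: a=76 c=27 e=27

Derivation:
Step 1: declare e=27 at depth 0
Step 2: declare c=(read e)=27 at depth 0
Step 3: declare a=(read c)=27 at depth 0
Step 4: enter scope (depth=1)
Step 5: declare a=76 at depth 1
Visible at query point: a=76 c=27 e=27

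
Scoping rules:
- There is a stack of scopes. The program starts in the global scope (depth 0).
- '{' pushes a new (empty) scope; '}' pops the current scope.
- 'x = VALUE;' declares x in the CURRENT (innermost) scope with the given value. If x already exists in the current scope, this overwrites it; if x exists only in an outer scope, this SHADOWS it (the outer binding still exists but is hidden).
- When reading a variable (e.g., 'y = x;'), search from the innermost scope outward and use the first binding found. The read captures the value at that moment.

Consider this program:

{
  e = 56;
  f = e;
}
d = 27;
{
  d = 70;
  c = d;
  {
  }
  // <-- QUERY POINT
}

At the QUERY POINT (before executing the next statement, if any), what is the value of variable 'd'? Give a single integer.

Answer: 70

Derivation:
Step 1: enter scope (depth=1)
Step 2: declare e=56 at depth 1
Step 3: declare f=(read e)=56 at depth 1
Step 4: exit scope (depth=0)
Step 5: declare d=27 at depth 0
Step 6: enter scope (depth=1)
Step 7: declare d=70 at depth 1
Step 8: declare c=(read d)=70 at depth 1
Step 9: enter scope (depth=2)
Step 10: exit scope (depth=1)
Visible at query point: c=70 d=70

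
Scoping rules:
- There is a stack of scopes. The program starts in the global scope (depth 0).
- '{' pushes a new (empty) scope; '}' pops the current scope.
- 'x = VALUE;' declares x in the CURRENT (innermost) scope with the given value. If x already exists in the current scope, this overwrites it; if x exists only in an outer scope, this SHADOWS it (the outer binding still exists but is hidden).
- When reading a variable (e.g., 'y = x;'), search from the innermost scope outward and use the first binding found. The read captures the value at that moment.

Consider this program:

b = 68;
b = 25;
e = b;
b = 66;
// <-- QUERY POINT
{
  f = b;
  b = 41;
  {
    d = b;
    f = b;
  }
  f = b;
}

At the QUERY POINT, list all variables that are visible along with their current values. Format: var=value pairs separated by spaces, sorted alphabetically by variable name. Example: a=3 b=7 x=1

Answer: b=66 e=25

Derivation:
Step 1: declare b=68 at depth 0
Step 2: declare b=25 at depth 0
Step 3: declare e=(read b)=25 at depth 0
Step 4: declare b=66 at depth 0
Visible at query point: b=66 e=25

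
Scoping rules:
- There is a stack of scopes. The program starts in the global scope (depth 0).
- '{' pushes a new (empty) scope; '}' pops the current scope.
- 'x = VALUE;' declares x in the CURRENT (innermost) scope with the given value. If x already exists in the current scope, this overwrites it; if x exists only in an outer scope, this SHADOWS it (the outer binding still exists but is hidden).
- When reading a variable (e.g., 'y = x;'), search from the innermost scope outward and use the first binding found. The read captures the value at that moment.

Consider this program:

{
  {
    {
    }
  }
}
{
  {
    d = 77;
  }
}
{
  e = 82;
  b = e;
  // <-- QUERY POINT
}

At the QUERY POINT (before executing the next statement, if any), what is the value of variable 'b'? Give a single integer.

Answer: 82

Derivation:
Step 1: enter scope (depth=1)
Step 2: enter scope (depth=2)
Step 3: enter scope (depth=3)
Step 4: exit scope (depth=2)
Step 5: exit scope (depth=1)
Step 6: exit scope (depth=0)
Step 7: enter scope (depth=1)
Step 8: enter scope (depth=2)
Step 9: declare d=77 at depth 2
Step 10: exit scope (depth=1)
Step 11: exit scope (depth=0)
Step 12: enter scope (depth=1)
Step 13: declare e=82 at depth 1
Step 14: declare b=(read e)=82 at depth 1
Visible at query point: b=82 e=82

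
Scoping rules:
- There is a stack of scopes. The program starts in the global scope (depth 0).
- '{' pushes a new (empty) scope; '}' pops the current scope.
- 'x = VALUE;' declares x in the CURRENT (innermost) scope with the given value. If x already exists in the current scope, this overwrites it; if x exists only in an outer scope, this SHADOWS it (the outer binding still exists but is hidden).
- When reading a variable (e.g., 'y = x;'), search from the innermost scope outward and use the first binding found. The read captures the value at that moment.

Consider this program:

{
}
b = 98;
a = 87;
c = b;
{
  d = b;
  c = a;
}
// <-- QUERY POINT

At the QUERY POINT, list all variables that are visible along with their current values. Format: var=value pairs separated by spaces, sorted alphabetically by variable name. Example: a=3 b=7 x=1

Step 1: enter scope (depth=1)
Step 2: exit scope (depth=0)
Step 3: declare b=98 at depth 0
Step 4: declare a=87 at depth 0
Step 5: declare c=(read b)=98 at depth 0
Step 6: enter scope (depth=1)
Step 7: declare d=(read b)=98 at depth 1
Step 8: declare c=(read a)=87 at depth 1
Step 9: exit scope (depth=0)
Visible at query point: a=87 b=98 c=98

Answer: a=87 b=98 c=98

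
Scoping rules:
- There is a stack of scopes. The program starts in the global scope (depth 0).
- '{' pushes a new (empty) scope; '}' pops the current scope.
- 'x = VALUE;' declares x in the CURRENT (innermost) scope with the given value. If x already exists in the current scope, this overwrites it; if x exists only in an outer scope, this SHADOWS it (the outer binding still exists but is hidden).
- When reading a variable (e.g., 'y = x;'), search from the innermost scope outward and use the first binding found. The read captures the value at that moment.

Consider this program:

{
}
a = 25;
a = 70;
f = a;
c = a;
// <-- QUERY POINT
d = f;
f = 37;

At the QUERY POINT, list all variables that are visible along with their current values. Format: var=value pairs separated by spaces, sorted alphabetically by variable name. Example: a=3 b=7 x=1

Step 1: enter scope (depth=1)
Step 2: exit scope (depth=0)
Step 3: declare a=25 at depth 0
Step 4: declare a=70 at depth 0
Step 5: declare f=(read a)=70 at depth 0
Step 6: declare c=(read a)=70 at depth 0
Visible at query point: a=70 c=70 f=70

Answer: a=70 c=70 f=70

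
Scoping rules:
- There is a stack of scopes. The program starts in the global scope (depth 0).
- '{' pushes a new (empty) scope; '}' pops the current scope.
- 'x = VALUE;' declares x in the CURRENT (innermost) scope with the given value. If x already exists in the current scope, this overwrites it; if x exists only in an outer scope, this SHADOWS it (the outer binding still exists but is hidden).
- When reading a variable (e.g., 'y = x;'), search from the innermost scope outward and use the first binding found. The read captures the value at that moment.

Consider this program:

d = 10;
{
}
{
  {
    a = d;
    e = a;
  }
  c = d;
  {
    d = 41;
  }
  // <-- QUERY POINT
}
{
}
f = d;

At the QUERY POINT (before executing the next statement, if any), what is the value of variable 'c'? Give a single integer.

Answer: 10

Derivation:
Step 1: declare d=10 at depth 0
Step 2: enter scope (depth=1)
Step 3: exit scope (depth=0)
Step 4: enter scope (depth=1)
Step 5: enter scope (depth=2)
Step 6: declare a=(read d)=10 at depth 2
Step 7: declare e=(read a)=10 at depth 2
Step 8: exit scope (depth=1)
Step 9: declare c=(read d)=10 at depth 1
Step 10: enter scope (depth=2)
Step 11: declare d=41 at depth 2
Step 12: exit scope (depth=1)
Visible at query point: c=10 d=10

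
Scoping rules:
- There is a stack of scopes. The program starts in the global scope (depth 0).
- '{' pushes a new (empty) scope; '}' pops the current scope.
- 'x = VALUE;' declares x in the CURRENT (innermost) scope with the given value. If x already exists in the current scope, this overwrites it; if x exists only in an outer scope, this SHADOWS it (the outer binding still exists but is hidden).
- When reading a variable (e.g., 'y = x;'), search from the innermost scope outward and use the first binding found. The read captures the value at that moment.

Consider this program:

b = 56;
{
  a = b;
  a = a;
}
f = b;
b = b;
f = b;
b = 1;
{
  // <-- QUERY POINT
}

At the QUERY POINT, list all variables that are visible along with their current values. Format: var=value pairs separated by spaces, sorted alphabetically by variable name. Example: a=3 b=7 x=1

Step 1: declare b=56 at depth 0
Step 2: enter scope (depth=1)
Step 3: declare a=(read b)=56 at depth 1
Step 4: declare a=(read a)=56 at depth 1
Step 5: exit scope (depth=0)
Step 6: declare f=(read b)=56 at depth 0
Step 7: declare b=(read b)=56 at depth 0
Step 8: declare f=(read b)=56 at depth 0
Step 9: declare b=1 at depth 0
Step 10: enter scope (depth=1)
Visible at query point: b=1 f=56

Answer: b=1 f=56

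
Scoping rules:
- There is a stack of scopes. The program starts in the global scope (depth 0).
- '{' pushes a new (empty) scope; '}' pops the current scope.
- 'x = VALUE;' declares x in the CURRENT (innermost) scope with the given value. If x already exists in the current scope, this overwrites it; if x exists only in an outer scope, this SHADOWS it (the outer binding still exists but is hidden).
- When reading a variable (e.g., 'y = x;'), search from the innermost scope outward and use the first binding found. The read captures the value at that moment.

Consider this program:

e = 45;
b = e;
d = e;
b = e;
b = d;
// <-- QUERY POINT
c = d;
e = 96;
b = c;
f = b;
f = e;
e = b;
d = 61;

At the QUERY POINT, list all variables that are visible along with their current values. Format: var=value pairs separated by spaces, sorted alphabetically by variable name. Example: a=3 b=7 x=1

Answer: b=45 d=45 e=45

Derivation:
Step 1: declare e=45 at depth 0
Step 2: declare b=(read e)=45 at depth 0
Step 3: declare d=(read e)=45 at depth 0
Step 4: declare b=(read e)=45 at depth 0
Step 5: declare b=(read d)=45 at depth 0
Visible at query point: b=45 d=45 e=45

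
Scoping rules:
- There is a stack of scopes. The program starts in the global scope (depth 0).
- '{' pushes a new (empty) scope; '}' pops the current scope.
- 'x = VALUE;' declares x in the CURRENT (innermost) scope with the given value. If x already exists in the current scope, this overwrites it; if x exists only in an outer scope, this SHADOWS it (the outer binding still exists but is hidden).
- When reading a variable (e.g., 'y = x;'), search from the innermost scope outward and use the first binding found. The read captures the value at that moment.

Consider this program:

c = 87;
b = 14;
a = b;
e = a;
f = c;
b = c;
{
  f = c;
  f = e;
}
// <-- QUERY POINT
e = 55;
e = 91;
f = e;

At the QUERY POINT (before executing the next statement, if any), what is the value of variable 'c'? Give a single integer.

Step 1: declare c=87 at depth 0
Step 2: declare b=14 at depth 0
Step 3: declare a=(read b)=14 at depth 0
Step 4: declare e=(read a)=14 at depth 0
Step 5: declare f=(read c)=87 at depth 0
Step 6: declare b=(read c)=87 at depth 0
Step 7: enter scope (depth=1)
Step 8: declare f=(read c)=87 at depth 1
Step 9: declare f=(read e)=14 at depth 1
Step 10: exit scope (depth=0)
Visible at query point: a=14 b=87 c=87 e=14 f=87

Answer: 87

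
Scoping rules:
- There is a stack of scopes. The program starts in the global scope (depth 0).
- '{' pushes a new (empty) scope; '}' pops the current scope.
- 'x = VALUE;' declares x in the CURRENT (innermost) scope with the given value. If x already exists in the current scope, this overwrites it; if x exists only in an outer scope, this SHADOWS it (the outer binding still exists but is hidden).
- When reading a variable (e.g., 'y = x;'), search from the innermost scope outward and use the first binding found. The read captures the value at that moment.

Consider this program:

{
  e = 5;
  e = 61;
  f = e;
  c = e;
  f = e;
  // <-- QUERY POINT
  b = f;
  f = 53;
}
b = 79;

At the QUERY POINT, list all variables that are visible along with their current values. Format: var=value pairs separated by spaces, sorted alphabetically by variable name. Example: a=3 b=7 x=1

Step 1: enter scope (depth=1)
Step 2: declare e=5 at depth 1
Step 3: declare e=61 at depth 1
Step 4: declare f=(read e)=61 at depth 1
Step 5: declare c=(read e)=61 at depth 1
Step 6: declare f=(read e)=61 at depth 1
Visible at query point: c=61 e=61 f=61

Answer: c=61 e=61 f=61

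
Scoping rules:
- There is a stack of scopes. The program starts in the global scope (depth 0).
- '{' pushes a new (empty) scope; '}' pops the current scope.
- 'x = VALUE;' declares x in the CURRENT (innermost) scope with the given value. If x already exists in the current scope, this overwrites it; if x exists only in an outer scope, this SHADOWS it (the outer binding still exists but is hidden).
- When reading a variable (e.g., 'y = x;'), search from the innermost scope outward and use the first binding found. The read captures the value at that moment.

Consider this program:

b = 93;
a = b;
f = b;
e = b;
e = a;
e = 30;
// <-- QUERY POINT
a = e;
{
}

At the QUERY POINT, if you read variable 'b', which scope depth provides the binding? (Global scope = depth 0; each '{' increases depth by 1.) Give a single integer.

Answer: 0

Derivation:
Step 1: declare b=93 at depth 0
Step 2: declare a=(read b)=93 at depth 0
Step 3: declare f=(read b)=93 at depth 0
Step 4: declare e=(read b)=93 at depth 0
Step 5: declare e=(read a)=93 at depth 0
Step 6: declare e=30 at depth 0
Visible at query point: a=93 b=93 e=30 f=93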